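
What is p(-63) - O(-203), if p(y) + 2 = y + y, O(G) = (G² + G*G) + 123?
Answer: -82669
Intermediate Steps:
O(G) = 123 + 2*G² (O(G) = (G² + G²) + 123 = 2*G² + 123 = 123 + 2*G²)
p(y) = -2 + 2*y (p(y) = -2 + (y + y) = -2 + 2*y)
p(-63) - O(-203) = (-2 + 2*(-63)) - (123 + 2*(-203)²) = (-2 - 126) - (123 + 2*41209) = -128 - (123 + 82418) = -128 - 1*82541 = -128 - 82541 = -82669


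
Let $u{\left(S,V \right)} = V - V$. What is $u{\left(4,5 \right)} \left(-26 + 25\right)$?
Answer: $0$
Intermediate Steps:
$u{\left(S,V \right)} = 0$
$u{\left(4,5 \right)} \left(-26 + 25\right) = 0 \left(-26 + 25\right) = 0 \left(-1\right) = 0$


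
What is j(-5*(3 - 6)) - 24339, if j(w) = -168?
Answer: -24507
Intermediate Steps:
j(-5*(3 - 6)) - 24339 = -168 - 24339 = -24507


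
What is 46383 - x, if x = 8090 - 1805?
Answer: 40098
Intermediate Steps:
x = 6285
46383 - x = 46383 - 1*6285 = 46383 - 6285 = 40098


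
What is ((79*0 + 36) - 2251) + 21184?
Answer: 18969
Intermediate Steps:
((79*0 + 36) - 2251) + 21184 = ((0 + 36) - 2251) + 21184 = (36 - 2251) + 21184 = -2215 + 21184 = 18969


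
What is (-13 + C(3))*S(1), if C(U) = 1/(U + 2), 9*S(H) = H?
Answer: -64/45 ≈ -1.4222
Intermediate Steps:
S(H) = H/9
C(U) = 1/(2 + U)
(-13 + C(3))*S(1) = (-13 + 1/(2 + 3))*((⅑)*1) = (-13 + 1/5)*(⅑) = (-13 + ⅕)*(⅑) = -64/5*⅑ = -64/45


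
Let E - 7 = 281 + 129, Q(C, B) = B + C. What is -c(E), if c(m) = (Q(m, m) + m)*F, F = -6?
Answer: 7506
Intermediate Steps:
E = 417 (E = 7 + (281 + 129) = 7 + 410 = 417)
c(m) = -18*m (c(m) = ((m + m) + m)*(-6) = (2*m + m)*(-6) = (3*m)*(-6) = -18*m)
-c(E) = -(-18)*417 = -1*(-7506) = 7506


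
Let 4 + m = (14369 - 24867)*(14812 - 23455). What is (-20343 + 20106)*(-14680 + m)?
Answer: -21500528610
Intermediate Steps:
m = 90734210 (m = -4 + (14369 - 24867)*(14812 - 23455) = -4 - 10498*(-8643) = -4 + 90734214 = 90734210)
(-20343 + 20106)*(-14680 + m) = (-20343 + 20106)*(-14680 + 90734210) = -237*90719530 = -21500528610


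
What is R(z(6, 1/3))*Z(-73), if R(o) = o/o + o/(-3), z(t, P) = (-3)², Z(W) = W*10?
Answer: 1460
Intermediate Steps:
Z(W) = 10*W
z(t, P) = 9
R(o) = 1 - o/3 (R(o) = 1 + o*(-⅓) = 1 - o/3)
R(z(6, 1/3))*Z(-73) = (1 - ⅓*9)*(10*(-73)) = (1 - 3)*(-730) = -2*(-730) = 1460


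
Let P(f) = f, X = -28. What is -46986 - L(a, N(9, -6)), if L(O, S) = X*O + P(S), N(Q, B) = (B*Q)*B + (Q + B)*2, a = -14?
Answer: -47708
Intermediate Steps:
N(Q, B) = 2*B + 2*Q + Q*B² (N(Q, B) = Q*B² + (B + Q)*2 = Q*B² + (2*B + 2*Q) = 2*B + 2*Q + Q*B²)
L(O, S) = S - 28*O (L(O, S) = -28*O + S = S - 28*O)
-46986 - L(a, N(9, -6)) = -46986 - ((2*(-6) + 2*9 + 9*(-6)²) - 28*(-14)) = -46986 - ((-12 + 18 + 9*36) + 392) = -46986 - ((-12 + 18 + 324) + 392) = -46986 - (330 + 392) = -46986 - 1*722 = -46986 - 722 = -47708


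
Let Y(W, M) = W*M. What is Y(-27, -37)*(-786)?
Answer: -785214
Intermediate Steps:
Y(W, M) = M*W
Y(-27, -37)*(-786) = -37*(-27)*(-786) = 999*(-786) = -785214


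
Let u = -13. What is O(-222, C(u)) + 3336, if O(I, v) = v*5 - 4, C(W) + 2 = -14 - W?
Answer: 3317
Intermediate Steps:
C(W) = -16 - W (C(W) = -2 + (-14 - W) = -16 - W)
O(I, v) = -4 + 5*v (O(I, v) = 5*v - 4 = -4 + 5*v)
O(-222, C(u)) + 3336 = (-4 + 5*(-16 - 1*(-13))) + 3336 = (-4 + 5*(-16 + 13)) + 3336 = (-4 + 5*(-3)) + 3336 = (-4 - 15) + 3336 = -19 + 3336 = 3317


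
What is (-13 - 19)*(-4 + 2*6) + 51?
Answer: -205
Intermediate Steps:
(-13 - 19)*(-4 + 2*6) + 51 = -32*(-4 + 12) + 51 = -32*8 + 51 = -256 + 51 = -205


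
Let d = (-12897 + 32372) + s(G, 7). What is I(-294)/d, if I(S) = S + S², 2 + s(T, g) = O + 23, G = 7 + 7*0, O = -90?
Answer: 43071/9703 ≈ 4.4389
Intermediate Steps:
G = 7 (G = 7 + 0 = 7)
s(T, g) = -69 (s(T, g) = -2 + (-90 + 23) = -2 - 67 = -69)
d = 19406 (d = (-12897 + 32372) - 69 = 19475 - 69 = 19406)
I(-294)/d = -294*(1 - 294)/19406 = -294*(-293)*(1/19406) = 86142*(1/19406) = 43071/9703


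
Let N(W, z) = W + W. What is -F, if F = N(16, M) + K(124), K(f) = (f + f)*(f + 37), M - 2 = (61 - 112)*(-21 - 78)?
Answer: -39960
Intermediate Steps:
M = 5051 (M = 2 + (61 - 112)*(-21 - 78) = 2 - 51*(-99) = 2 + 5049 = 5051)
N(W, z) = 2*W
K(f) = 2*f*(37 + f) (K(f) = (2*f)*(37 + f) = 2*f*(37 + f))
F = 39960 (F = 2*16 + 2*124*(37 + 124) = 32 + 2*124*161 = 32 + 39928 = 39960)
-F = -1*39960 = -39960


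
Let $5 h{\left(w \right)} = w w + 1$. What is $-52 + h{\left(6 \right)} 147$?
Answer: $\frac{5179}{5} \approx 1035.8$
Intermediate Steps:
$h{\left(w \right)} = \frac{1}{5} + \frac{w^{2}}{5}$ ($h{\left(w \right)} = \frac{w w + 1}{5} = \frac{w^{2} + 1}{5} = \frac{1 + w^{2}}{5} = \frac{1}{5} + \frac{w^{2}}{5}$)
$-52 + h{\left(6 \right)} 147 = -52 + \left(\frac{1}{5} + \frac{6^{2}}{5}\right) 147 = -52 + \left(\frac{1}{5} + \frac{1}{5} \cdot 36\right) 147 = -52 + \left(\frac{1}{5} + \frac{36}{5}\right) 147 = -52 + \frac{37}{5} \cdot 147 = -52 + \frac{5439}{5} = \frac{5179}{5}$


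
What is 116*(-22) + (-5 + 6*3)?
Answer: -2539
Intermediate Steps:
116*(-22) + (-5 + 6*3) = -2552 + (-5 + 18) = -2552 + 13 = -2539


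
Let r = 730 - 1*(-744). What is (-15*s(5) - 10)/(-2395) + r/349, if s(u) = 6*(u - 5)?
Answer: 706744/167171 ≈ 4.2277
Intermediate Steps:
s(u) = -30 + 6*u (s(u) = 6*(-5 + u) = -30 + 6*u)
r = 1474 (r = 730 + 744 = 1474)
(-15*s(5) - 10)/(-2395) + r/349 = (-15*(-30 + 6*5) - 10)/(-2395) + 1474/349 = (-15*(-30 + 30) - 10)*(-1/2395) + 1474*(1/349) = (-15*0 - 10)*(-1/2395) + 1474/349 = (0 - 10)*(-1/2395) + 1474/349 = -10*(-1/2395) + 1474/349 = 2/479 + 1474/349 = 706744/167171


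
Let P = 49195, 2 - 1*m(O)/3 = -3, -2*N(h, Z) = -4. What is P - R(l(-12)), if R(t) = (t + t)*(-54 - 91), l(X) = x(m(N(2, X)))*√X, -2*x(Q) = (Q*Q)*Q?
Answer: 49195 - 978750*I*√3 ≈ 49195.0 - 1.6952e+6*I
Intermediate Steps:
N(h, Z) = 2 (N(h, Z) = -½*(-4) = 2)
m(O) = 15 (m(O) = 6 - 3*(-3) = 6 + 9 = 15)
x(Q) = -Q³/2 (x(Q) = -Q*Q*Q/2 = -Q²*Q/2 = -Q³/2)
l(X) = -3375*√X/2 (l(X) = (-½*15³)*√X = (-½*3375)*√X = -3375*√X/2)
R(t) = -290*t (R(t) = (2*t)*(-145) = -290*t)
P - R(l(-12)) = 49195 - (-290)*(-3375*I*√3) = 49195 - 978750*I*√3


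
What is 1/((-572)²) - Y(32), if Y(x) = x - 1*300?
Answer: 87685313/327184 ≈ 268.00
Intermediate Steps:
Y(x) = -300 + x (Y(x) = x - 300 = -300 + x)
1/((-572)²) - Y(32) = 1/((-572)²) - (-300 + 32) = 1/327184 - 1*(-268) = 1/327184 + 268 = 87685313/327184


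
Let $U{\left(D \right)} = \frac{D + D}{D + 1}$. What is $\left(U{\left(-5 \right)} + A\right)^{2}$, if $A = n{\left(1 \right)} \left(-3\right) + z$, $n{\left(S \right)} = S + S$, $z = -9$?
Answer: $\frac{625}{4} \approx 156.25$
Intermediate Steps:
$n{\left(S \right)} = 2 S$
$U{\left(D \right)} = \frac{2 D}{1 + D}$
$A = -15$ ($A = 2 \cdot 1 \left(-3\right) - 9 = 2 \left(-3\right) - 9 = -6 - 9 = -15$)
$\left(U{\left(-5 \right)} + A\right)^{2} = \left(2 \left(-5\right) \frac{1}{1 - 5} - 15\right)^{2} = \left(2 \left(-5\right) \frac{1}{-4} - 15\right)^{2} = \left(2 \left(-5\right) \left(- \frac{1}{4}\right) - 15\right)^{2} = \left(\frac{5}{2} - 15\right)^{2} = \left(- \frac{25}{2}\right)^{2} = \frac{625}{4}$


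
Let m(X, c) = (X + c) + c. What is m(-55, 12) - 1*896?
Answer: -927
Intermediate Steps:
m(X, c) = X + 2*c
m(-55, 12) - 1*896 = (-55 + 2*12) - 1*896 = (-55 + 24) - 896 = -31 - 896 = -927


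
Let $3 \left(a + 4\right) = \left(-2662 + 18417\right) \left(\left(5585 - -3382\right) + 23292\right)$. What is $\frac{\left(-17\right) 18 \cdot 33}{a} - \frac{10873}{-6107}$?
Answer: $\frac{1841971436617}{1034608311677} \approx 1.7804$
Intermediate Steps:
$a = 169413511$ ($a = -4 + \frac{\left(-2662 + 18417\right) \left(\left(5585 - -3382\right) + 23292\right)}{3} = -4 + \frac{15755 \left(\left(5585 + 3382\right) + 23292\right)}{3} = -4 + \frac{15755 \left(8967 + 23292\right)}{3} = -4 + \frac{15755 \cdot 32259}{3} = -4 + \frac{1}{3} \cdot 508240545 = -4 + 169413515 = 169413511$)
$\frac{\left(-17\right) 18 \cdot 33}{a} - \frac{10873}{-6107} = \frac{\left(-17\right) 18 \cdot 33}{169413511} - \frac{10873}{-6107} = \left(-306\right) 33 \cdot \frac{1}{169413511} - - \frac{10873}{6107} = \left(-10098\right) \frac{1}{169413511} + \frac{10873}{6107} = - \frac{10098}{169413511} + \frac{10873}{6107} = \frac{1841971436617}{1034608311677}$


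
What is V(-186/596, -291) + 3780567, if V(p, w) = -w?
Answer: 3780858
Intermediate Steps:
V(-186/596, -291) + 3780567 = -1*(-291) + 3780567 = 291 + 3780567 = 3780858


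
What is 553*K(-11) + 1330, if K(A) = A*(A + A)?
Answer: 135156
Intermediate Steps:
K(A) = 2*A² (K(A) = A*(2*A) = 2*A²)
553*K(-11) + 1330 = 553*(2*(-11)²) + 1330 = 553*(2*121) + 1330 = 553*242 + 1330 = 133826 + 1330 = 135156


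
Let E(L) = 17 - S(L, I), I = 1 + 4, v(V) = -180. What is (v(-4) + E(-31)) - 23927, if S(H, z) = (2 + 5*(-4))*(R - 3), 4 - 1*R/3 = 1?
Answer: -23982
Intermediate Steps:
R = 9 (R = 12 - 3*1 = 12 - 3 = 9)
I = 5
S(H, z) = -108 (S(H, z) = (2 + 5*(-4))*(9 - 3) = (2 - 20)*6 = -18*6 = -108)
E(L) = 125 (E(L) = 17 - 1*(-108) = 17 + 108 = 125)
(v(-4) + E(-31)) - 23927 = (-180 + 125) - 23927 = -55 - 23927 = -23982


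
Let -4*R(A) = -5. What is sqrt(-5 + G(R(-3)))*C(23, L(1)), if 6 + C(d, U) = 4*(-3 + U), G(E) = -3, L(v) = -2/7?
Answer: -268*I*sqrt(2)/7 ≈ -54.144*I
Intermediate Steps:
L(v) = -2/7 (L(v) = -2*1/7 = -2/7)
R(A) = 5/4 (R(A) = -1/4*(-5) = 5/4)
C(d, U) = -18 + 4*U (C(d, U) = -6 + 4*(-3 + U) = -6 + (-12 + 4*U) = -18 + 4*U)
sqrt(-5 + G(R(-3)))*C(23, L(1)) = sqrt(-5 - 3)*(-18 + 4*(-2/7)) = sqrt(-8)*(-18 - 8/7) = (2*I*sqrt(2))*(-134/7) = -268*I*sqrt(2)/7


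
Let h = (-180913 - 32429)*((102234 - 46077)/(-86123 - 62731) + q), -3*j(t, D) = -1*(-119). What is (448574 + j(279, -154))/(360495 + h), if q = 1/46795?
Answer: 1562160518579465/1535837421693006 ≈ 1.0171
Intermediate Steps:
q = 1/46795 ≈ 2.1370e-5
j(t, D) = -119/3 (j(t, D) = -(-1)*(-119)/3 = -1/3*119 = -119/3)
h = 93433767539277/1160937155 (h = (-180913 - 32429)*((102234 - 46077)/(-86123 - 62731) + 1/46795) = -213342*(56157/(-148854) + 1/46795) = -213342*(56157*(-1/148854) + 1/46795) = -213342*(-18719/49618 + 1/46795) = -213342*(-875905987/2321874310) = 93433767539277/1160937155 ≈ 80481.)
(448574 + j(279, -154))/(360495 + h) = (448574 - 119/3)/(360495 + 93433767539277/1160937155) = 1345603/(3*(511945807231002/1160937155)) = (1345603/3)*(1160937155/511945807231002) = 1562160518579465/1535837421693006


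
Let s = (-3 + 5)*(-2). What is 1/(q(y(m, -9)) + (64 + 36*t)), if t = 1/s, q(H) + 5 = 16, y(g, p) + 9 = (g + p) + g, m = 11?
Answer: 1/66 ≈ 0.015152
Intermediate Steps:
y(g, p) = -9 + p + 2*g (y(g, p) = -9 + ((g + p) + g) = -9 + (p + 2*g) = -9 + p + 2*g)
q(H) = 11 (q(H) = -5 + 16 = 11)
s = -4 (s = 2*(-2) = -4)
t = -¼ (t = 1/(-4) = -¼ ≈ -0.25000)
1/(q(y(m, -9)) + (64 + 36*t)) = 1/(11 + (64 + 36*(-¼))) = 1/(11 + (64 - 9)) = 1/(11 + 55) = 1/66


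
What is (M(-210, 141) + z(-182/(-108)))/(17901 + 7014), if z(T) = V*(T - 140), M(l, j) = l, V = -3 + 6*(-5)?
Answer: 78379/448470 ≈ 0.17477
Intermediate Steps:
V = -33 (V = -3 - 30 = -33)
z(T) = 4620 - 33*T (z(T) = -33*(T - 140) = -33*(-140 + T) = 4620 - 33*T)
(M(-210, 141) + z(-182/(-108)))/(17901 + 7014) = (-210 + (4620 - (-6006)/(-108)))/(17901 + 7014) = (-210 + (4620 - (-6006)*(-1)/108))/24915 = (-210 + (4620 - 33*91/54))*(1/24915) = (-210 + (4620 - 1001/18))*(1/24915) = (-210 + 82159/18)*(1/24915) = (78379/18)*(1/24915) = 78379/448470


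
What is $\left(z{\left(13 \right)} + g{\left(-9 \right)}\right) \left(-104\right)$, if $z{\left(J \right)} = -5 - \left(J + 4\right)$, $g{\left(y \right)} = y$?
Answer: $3224$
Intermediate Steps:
$z{\left(J \right)} = -9 - J$ ($z{\left(J \right)} = -5 - \left(4 + J\right) = -9 - J$)
$\left(z{\left(13 \right)} + g{\left(-9 \right)}\right) \left(-104\right) = \left(\left(-9 - 13\right) - 9\right) \left(-104\right) = \left(-22 - 9\right) \left(-104\right) = \left(-31\right) \left(-104\right) = 3224$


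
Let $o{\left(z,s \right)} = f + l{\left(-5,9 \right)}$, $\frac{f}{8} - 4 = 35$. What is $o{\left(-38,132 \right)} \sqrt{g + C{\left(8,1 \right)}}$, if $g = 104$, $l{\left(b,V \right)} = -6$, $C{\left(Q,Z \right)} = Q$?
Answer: $1224 \sqrt{7} \approx 3238.4$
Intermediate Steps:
$f = 312$ ($f = 32 + 8 \cdot 35 = 32 + 280 = 312$)
$o{\left(z,s \right)} = 306$ ($o{\left(z,s \right)} = 312 - 6 = 306$)
$o{\left(-38,132 \right)} \sqrt{g + C{\left(8,1 \right)}} = 306 \sqrt{104 + 8} = 306 \sqrt{112} = 306 \cdot 4 \sqrt{7} = 1224 \sqrt{7}$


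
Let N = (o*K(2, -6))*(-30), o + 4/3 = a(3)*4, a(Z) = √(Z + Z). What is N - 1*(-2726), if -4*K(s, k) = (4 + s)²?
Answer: 2366 + 1080*√6 ≈ 5011.4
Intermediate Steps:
a(Z) = √2*√Z (a(Z) = √(2*Z) = √2*√Z)
o = -4/3 + 4*√6 (o = -4/3 + (√2*√3)*4 = -4/3 + √6*4 = -4/3 + 4*√6 ≈ 8.4646)
K(s, k) = -(4 + s)²/4
N = -360 + 1080*√6 (N = ((-4/3 + 4*√6)*(-(4 + 2)²/4))*(-30) = ((-4/3 + 4*√6)*(-¼*6²))*(-30) = ((-4/3 + 4*√6)*(-¼*36))*(-30) = ((-4/3 + 4*√6)*(-9))*(-30) = (12 - 36*√6)*(-30) = -360 + 1080*√6 ≈ 2285.4)
N - 1*(-2726) = (-360 + 1080*√6) - 1*(-2726) = (-360 + 1080*√6) + 2726 = 2366 + 1080*√6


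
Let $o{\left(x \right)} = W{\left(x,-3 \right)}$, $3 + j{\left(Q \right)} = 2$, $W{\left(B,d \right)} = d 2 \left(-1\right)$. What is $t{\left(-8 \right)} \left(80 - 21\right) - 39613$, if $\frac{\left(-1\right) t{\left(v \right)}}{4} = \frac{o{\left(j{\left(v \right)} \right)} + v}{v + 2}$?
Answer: $- \frac{119075}{3} \approx -39692.0$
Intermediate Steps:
$W{\left(B,d \right)} = - 2 d$ ($W{\left(B,d \right)} = 2 d \left(-1\right) = - 2 d$)
$j{\left(Q \right)} = -1$ ($j{\left(Q \right)} = -3 + 2 = -1$)
$o{\left(x \right)} = 6$ ($o{\left(x \right)} = \left(-2\right) \left(-3\right) = 6$)
$t{\left(v \right)} = - \frac{4 \left(6 + v\right)}{2 + v}$ ($t{\left(v \right)} = - 4 \frac{6 + v}{v + 2} = - 4 \frac{6 + v}{2 + v} = - \frac{4 \left(6 + v\right)}{2 + v}$)
$t{\left(-8 \right)} \left(80 - 21\right) - 39613 = \frac{4 \left(-6 - -8\right)}{2 - 8} \left(80 - 21\right) - 39613 = \frac{4 \left(-6 + 8\right)}{-6} \cdot 59 - 39613 = 4 \left(- \frac{1}{6}\right) 2 \cdot 59 - 39613 = \left(- \frac{4}{3}\right) 59 - 39613 = - \frac{236}{3} - 39613 = - \frac{119075}{3}$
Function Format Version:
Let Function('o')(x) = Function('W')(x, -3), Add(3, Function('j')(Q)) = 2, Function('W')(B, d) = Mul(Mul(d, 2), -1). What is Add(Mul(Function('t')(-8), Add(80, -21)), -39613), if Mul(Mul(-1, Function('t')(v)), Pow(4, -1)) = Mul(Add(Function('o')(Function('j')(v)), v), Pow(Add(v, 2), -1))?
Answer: Rational(-119075, 3) ≈ -39692.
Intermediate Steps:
Function('W')(B, d) = Mul(-2, d) (Function('W')(B, d) = Mul(Mul(2, d), -1) = Mul(-2, d))
Function('j')(Q) = -1 (Function('j')(Q) = Add(-3, 2) = -1)
Function('o')(x) = 6 (Function('o')(x) = Mul(-2, -3) = 6)
Function('t')(v) = Mul(-4, Pow(Add(2, v), -1), Add(6, v)) (Function('t')(v) = Mul(-4, Mul(Add(6, v), Pow(Add(v, 2), -1))) = Mul(-4, Mul(Add(6, v), Pow(Add(2, v), -1))) = Mul(-4, Mul(Pow(Add(2, v), -1), Add(6, v))) = Mul(-4, Pow(Add(2, v), -1), Add(6, v)))
Add(Mul(Function('t')(-8), Add(80, -21)), -39613) = Add(Mul(Mul(4, Pow(Add(2, -8), -1), Add(-6, Mul(-1, -8))), Add(80, -21)), -39613) = Add(Mul(Mul(4, Pow(-6, -1), Add(-6, 8)), 59), -39613) = Add(Mul(Mul(4, Rational(-1, 6), 2), 59), -39613) = Add(Mul(Rational(-4, 3), 59), -39613) = Add(Rational(-236, 3), -39613) = Rational(-119075, 3)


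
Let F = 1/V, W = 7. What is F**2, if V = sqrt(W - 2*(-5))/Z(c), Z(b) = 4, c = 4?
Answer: 16/17 ≈ 0.94118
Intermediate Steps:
V = sqrt(17)/4 (V = sqrt(7 - 2*(-5))/4 = sqrt(7 + 10)*(1/4) = sqrt(17)*(1/4) = sqrt(17)/4 ≈ 1.0308)
F = 4*sqrt(17)/17 (F = 1/(sqrt(17)/4) = 4*sqrt(17)/17 ≈ 0.97014)
F**2 = (4*sqrt(17)/17)**2 = 16/17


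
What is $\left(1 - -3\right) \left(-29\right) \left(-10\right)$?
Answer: $1160$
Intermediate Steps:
$\left(1 - -3\right) \left(-29\right) \left(-10\right) = \left(1 + 3\right) \left(-29\right) \left(-10\right) = 4 \left(-29\right) \left(-10\right) = \left(-116\right) \left(-10\right) = 1160$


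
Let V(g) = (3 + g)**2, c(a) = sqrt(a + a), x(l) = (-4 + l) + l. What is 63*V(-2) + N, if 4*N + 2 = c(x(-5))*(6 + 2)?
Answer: 125/2 + 4*I*sqrt(7) ≈ 62.5 + 10.583*I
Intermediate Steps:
x(l) = -4 + 2*l
c(a) = sqrt(2)*sqrt(a) (c(a) = sqrt(2*a) = sqrt(2)*sqrt(a))
N = -1/2 + 4*I*sqrt(7) (N = -1/2 + ((sqrt(2)*sqrt(-4 + 2*(-5)))*(6 + 2))/4 = -1/2 + ((sqrt(2)*sqrt(-4 - 10))*8)/4 = -1/2 + ((sqrt(2)*sqrt(-14))*8)/4 = -1/2 + ((sqrt(2)*(I*sqrt(14)))*8)/4 = -1/2 + ((2*I*sqrt(7))*8)/4 = -1/2 + (16*I*sqrt(7))/4 = -1/2 + 4*I*sqrt(7) ≈ -0.5 + 10.583*I)
63*V(-2) + N = 63*(3 - 2)**2 + (-1/2 + 4*I*sqrt(7)) = 63*1**2 + (-1/2 + 4*I*sqrt(7)) = 63*1 + (-1/2 + 4*I*sqrt(7)) = 63 + (-1/2 + 4*I*sqrt(7)) = 125/2 + 4*I*sqrt(7)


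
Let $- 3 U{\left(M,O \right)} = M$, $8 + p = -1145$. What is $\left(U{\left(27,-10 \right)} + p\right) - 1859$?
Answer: $-3021$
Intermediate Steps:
$p = -1153$ ($p = -8 - 1145 = -1153$)
$U{\left(M,O \right)} = - \frac{M}{3}$
$\left(U{\left(27,-10 \right)} + p\right) - 1859 = \left(\left(- \frac{1}{3}\right) 27 - 1153\right) - 1859 = \left(-9 - 1153\right) - 1859 = -1162 - 1859 = -3021$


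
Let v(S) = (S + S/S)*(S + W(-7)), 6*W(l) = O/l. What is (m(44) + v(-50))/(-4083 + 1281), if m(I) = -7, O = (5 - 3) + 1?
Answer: -1631/1868 ≈ -0.87313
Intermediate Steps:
O = 3 (O = 2 + 1 = 3)
W(l) = 1/(2*l) (W(l) = (3/l)/6 = 1/(2*l))
v(S) = (1 + S)*(-1/14 + S) (v(S) = (S + S/S)*(S + (1/2)/(-7)) = (S + 1)*(S + (1/2)*(-1/7)) = (1 + S)*(S - 1/14) = (1 + S)*(-1/14 + S))
(m(44) + v(-50))/(-4083 + 1281) = (-7 + (-1/14 + (-50)**2 + (13/14)*(-50)))/(-4083 + 1281) = (-7 + (-1/14 + 2500 - 325/7))/(-2802) = (-7 + 4907/2)*(-1/2802) = (4893/2)*(-1/2802) = -1631/1868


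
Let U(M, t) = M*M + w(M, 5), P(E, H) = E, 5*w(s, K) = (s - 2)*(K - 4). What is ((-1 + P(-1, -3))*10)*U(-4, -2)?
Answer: -296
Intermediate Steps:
w(s, K) = (-4 + K)*(-2 + s)/5 (w(s, K) = ((s - 2)*(K - 4))/5 = ((-2 + s)*(-4 + K))/5 = ((-4 + K)*(-2 + s))/5 = (-4 + K)*(-2 + s)/5)
U(M, t) = -⅖ + M² + M/5 (U(M, t) = M*M + (8/5 - 4*M/5 - ⅖*5 + (⅕)*5*M) = M² + (8/5 - 4*M/5 - 2 + M) = M² + (-⅖ + M/5) = -⅖ + M² + M/5)
((-1 + P(-1, -3))*10)*U(-4, -2) = ((-1 - 1)*10)*(-⅖ + (-4)² + (⅕)*(-4)) = (-2*10)*(-⅖ + 16 - ⅘) = -20*74/5 = -296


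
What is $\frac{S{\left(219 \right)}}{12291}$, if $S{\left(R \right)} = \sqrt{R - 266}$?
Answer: $\frac{i \sqrt{47}}{12291} \approx 0.00055778 i$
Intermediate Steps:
$S{\left(R \right)} = \sqrt{-266 + R}$
$\frac{S{\left(219 \right)}}{12291} = \frac{\sqrt{-266 + 219}}{12291} = \sqrt{-47} \cdot \frac{1}{12291} = i \sqrt{47} \cdot \frac{1}{12291} = \frac{i \sqrt{47}}{12291}$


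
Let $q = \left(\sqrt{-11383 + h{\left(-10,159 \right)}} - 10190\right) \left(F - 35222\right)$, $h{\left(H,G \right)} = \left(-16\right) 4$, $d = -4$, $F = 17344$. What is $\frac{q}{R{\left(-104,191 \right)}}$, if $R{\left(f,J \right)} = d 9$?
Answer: $- \frac{45544205}{9} + \frac{8939 i \sqrt{11447}}{18} \approx -5.0605 \cdot 10^{6} + 53133.0 i$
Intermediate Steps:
$h{\left(H,G \right)} = -64$
$R{\left(f,J \right)} = -36$ ($R{\left(f,J \right)} = \left(-4\right) 9 = -36$)
$q = 182176820 - 17878 i \sqrt{11447}$ ($q = \left(\sqrt{-11383 - 64} - 10190\right) \left(17344 - 35222\right) = \left(\sqrt{-11447} - 10190\right) \left(-17878\right) = \left(i \sqrt{11447} - 10190\right) \left(-17878\right) = \left(-10190 + i \sqrt{11447}\right) \left(-17878\right) = 182176820 - 17878 i \sqrt{11447} \approx 1.8218 \cdot 10^{8} - 1.9128 \cdot 10^{6} i$)
$\frac{q}{R{\left(-104,191 \right)}} = \frac{182176820 - 17878 i \sqrt{11447}}{-36} = \left(182176820 - 17878 i \sqrt{11447}\right) \left(- \frac{1}{36}\right) = - \frac{45544205}{9} + \frac{8939 i \sqrt{11447}}{18}$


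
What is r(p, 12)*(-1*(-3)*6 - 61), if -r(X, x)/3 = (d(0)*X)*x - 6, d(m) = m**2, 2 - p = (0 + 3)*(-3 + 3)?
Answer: -774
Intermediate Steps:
p = 2 (p = 2 - (0 + 3)*(-3 + 3) = 2 - 3*0 = 2 - 1*0 = 2 + 0 = 2)
r(X, x) = 18 (r(X, x) = -3*((0**2*X)*x - 6) = -3*((0*X)*x - 6) = -3*(0*x - 6) = -3*(0 - 6) = -3*(-6) = 18)
r(p, 12)*(-1*(-3)*6 - 61) = 18*(-1*(-3)*6 - 61) = 18*(3*6 - 61) = 18*(18 - 61) = 18*(-43) = -774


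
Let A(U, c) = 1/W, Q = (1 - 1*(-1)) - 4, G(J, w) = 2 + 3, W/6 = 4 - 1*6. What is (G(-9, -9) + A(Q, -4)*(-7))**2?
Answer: 4489/144 ≈ 31.174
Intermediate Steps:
W = -12 (W = 6*(4 - 1*6) = 6*(4 - 6) = 6*(-2) = -12)
G(J, w) = 5
Q = -2 (Q = (1 + 1) - 4 = 2 - 4 = -2)
A(U, c) = -1/12 (A(U, c) = 1/(-12) = -1/12)
(G(-9, -9) + A(Q, -4)*(-7))**2 = (5 - 1/12*(-7))**2 = (5 + 7/12)**2 = (67/12)**2 = 4489/144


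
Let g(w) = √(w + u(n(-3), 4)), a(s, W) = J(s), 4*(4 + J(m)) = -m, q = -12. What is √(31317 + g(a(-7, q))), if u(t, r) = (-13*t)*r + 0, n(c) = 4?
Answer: √(125268 + 58*I)/2 ≈ 176.97 + 0.040968*I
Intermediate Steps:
J(m) = -4 - m/4 (J(m) = -4 + (-m)/4 = -4 - m/4)
u(t, r) = -13*r*t (u(t, r) = -13*r*t + 0 = -13*r*t)
a(s, W) = -4 - s/4
g(w) = √(-208 + w) (g(w) = √(w - 13*4*4) = √(w - 208) = √(-208 + w))
√(31317 + g(a(-7, q))) = √(31317 + √(-208 + (-4 - ¼*(-7)))) = √(31317 + √(-208 + (-4 + 7/4))) = √(31317 + √(-208 - 9/4)) = √(31317 + √(-841/4)) = √(31317 + 29*I/2)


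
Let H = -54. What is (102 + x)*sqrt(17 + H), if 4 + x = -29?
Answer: 69*I*sqrt(37) ≈ 419.71*I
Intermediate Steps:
x = -33 (x = -4 - 29 = -33)
(102 + x)*sqrt(17 + H) = (102 - 33)*sqrt(17 - 54) = 69*sqrt(-37) = 69*(I*sqrt(37)) = 69*I*sqrt(37)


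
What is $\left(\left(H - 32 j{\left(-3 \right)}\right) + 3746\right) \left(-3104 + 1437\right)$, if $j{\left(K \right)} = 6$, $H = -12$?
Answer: $-5904514$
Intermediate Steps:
$\left(\left(H - 32 j{\left(-3 \right)}\right) + 3746\right) \left(-3104 + 1437\right) = \left(\left(-12 - 192\right) + 3746\right) \left(-3104 + 1437\right) = \left(\left(-12 - 192\right) + 3746\right) \left(-1667\right) = \left(-204 + 3746\right) \left(-1667\right) = 3542 \left(-1667\right) = -5904514$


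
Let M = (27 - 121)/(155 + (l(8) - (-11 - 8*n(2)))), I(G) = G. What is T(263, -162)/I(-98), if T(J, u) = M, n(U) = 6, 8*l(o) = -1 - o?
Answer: 376/83447 ≈ 0.0045059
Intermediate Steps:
l(o) = -⅛ - o/8 (l(o) = (-1 - o)/8 = -⅛ - o/8)
M = -752/1703 (M = (27 - 121)/(155 + ((-⅛ - ⅛*8) - (-11 - 8*6))) = -94/(155 + ((-⅛ - 1) - (-11 - 48))) = -94/(155 + (-9/8 - 1*(-59))) = -94/(155 + (-9/8 + 59)) = -94/(155 + 463/8) = -94/1703/8 = -94*8/1703 = -752/1703 ≈ -0.44157)
T(J, u) = -752/1703
T(263, -162)/I(-98) = -752/1703/(-98) = -752/1703*(-1/98) = 376/83447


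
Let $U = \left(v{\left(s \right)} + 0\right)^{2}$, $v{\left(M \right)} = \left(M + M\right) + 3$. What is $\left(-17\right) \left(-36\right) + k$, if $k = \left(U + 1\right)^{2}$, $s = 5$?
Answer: $29512$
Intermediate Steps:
$v{\left(M \right)} = 3 + 2 M$ ($v{\left(M \right)} = 2 M + 3 = 3 + 2 M$)
$U = 169$ ($U = \left(\left(3 + 2 \cdot 5\right) + 0\right)^{2} = \left(\left(3 + 10\right) + 0\right)^{2} = \left(13 + 0\right)^{2} = 13^{2} = 169$)
$k = 28900$ ($k = \left(169 + 1\right)^{2} = 170^{2} = 28900$)
$\left(-17\right) \left(-36\right) + k = \left(-17\right) \left(-36\right) + 28900 = 612 + 28900 = 29512$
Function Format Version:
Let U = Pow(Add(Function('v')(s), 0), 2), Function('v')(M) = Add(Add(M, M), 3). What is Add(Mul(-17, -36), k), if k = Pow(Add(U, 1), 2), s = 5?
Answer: 29512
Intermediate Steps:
Function('v')(M) = Add(3, Mul(2, M)) (Function('v')(M) = Add(Mul(2, M), 3) = Add(3, Mul(2, M)))
U = 169 (U = Pow(Add(Add(3, Mul(2, 5)), 0), 2) = Pow(Add(Add(3, 10), 0), 2) = Pow(Add(13, 0), 2) = Pow(13, 2) = 169)
k = 28900 (k = Pow(Add(169, 1), 2) = Pow(170, 2) = 28900)
Add(Mul(-17, -36), k) = Add(Mul(-17, -36), 28900) = Add(612, 28900) = 29512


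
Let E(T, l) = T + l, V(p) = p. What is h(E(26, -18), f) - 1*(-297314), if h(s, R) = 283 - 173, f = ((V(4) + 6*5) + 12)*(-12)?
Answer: 297424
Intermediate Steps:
f = -552 (f = ((4 + 6*5) + 12)*(-12) = ((4 + 30) + 12)*(-12) = (34 + 12)*(-12) = 46*(-12) = -552)
h(s, R) = 110
h(E(26, -18), f) - 1*(-297314) = 110 - 1*(-297314) = 110 + 297314 = 297424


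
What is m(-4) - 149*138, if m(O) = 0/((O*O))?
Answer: -20562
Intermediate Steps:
m(O) = 0 (m(O) = 0/(O²) = 0/O² = 0)
m(-4) - 149*138 = 0 - 149*138 = 0 - 20562 = -20562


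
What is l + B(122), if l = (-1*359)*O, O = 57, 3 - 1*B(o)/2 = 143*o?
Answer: -55349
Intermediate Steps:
B(o) = 6 - 286*o
l = -20463 (l = -1*359*57 = -359*57 = -20463)
l + B(122) = -20463 + (6 - 286*122) = -20463 + (6 - 34892) = -20463 - 34886 = -55349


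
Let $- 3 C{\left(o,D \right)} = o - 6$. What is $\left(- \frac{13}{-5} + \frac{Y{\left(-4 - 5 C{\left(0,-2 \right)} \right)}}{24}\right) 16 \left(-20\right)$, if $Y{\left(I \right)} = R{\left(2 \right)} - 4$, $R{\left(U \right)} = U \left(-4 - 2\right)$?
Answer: $- \frac{1856}{3} \approx -618.67$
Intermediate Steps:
$R{\left(U \right)} = - 6 U$ ($R{\left(U \right)} = U \left(-6\right) = - 6 U$)
$C{\left(o,D \right)} = 2 - \frac{o}{3}$ ($C{\left(o,D \right)} = - \frac{o - 6}{3} = - \frac{-6 + o}{3} = 2 - \frac{o}{3}$)
$Y{\left(I \right)} = -16$ ($Y{\left(I \right)} = \left(-6\right) 2 - 4 = -12 - 4 = -16$)
$\left(- \frac{13}{-5} + \frac{Y{\left(-4 - 5 C{\left(0,-2 \right)} \right)}}{24}\right) 16 \left(-20\right) = \left(- \frac{13}{-5} - \frac{16}{24}\right) 16 \left(-20\right) = \left(\left(-13\right) \left(- \frac{1}{5}\right) - \frac{2}{3}\right) 16 \left(-20\right) = \left(\frac{13}{5} - \frac{2}{3}\right) 16 \left(-20\right) = \frac{29}{15} \cdot 16 \left(-20\right) = \frac{464}{15} \left(-20\right) = - \frac{1856}{3}$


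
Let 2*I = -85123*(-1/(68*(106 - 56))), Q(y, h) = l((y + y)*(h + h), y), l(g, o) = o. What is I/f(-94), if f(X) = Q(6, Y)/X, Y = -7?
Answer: -4000781/20400 ≈ -196.12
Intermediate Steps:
Q(y, h) = y
I = 85123/6800 (I = (-85123*(-1/(68*(106 - 56))))/2 = (-85123/((-68*50)))/2 = (-85123/(-3400))/2 = (-85123*(-1/3400))/2 = (1/2)*(85123/3400) = 85123/6800 ≈ 12.518)
f(X) = 6/X
I/f(-94) = 85123/(6800*((6/(-94)))) = 85123/(6800*((6*(-1/94)))) = 85123/(6800*(-3/47)) = (85123/6800)*(-47/3) = -4000781/20400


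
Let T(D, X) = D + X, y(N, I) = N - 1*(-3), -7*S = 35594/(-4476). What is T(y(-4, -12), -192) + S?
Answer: -3005741/15666 ≈ -191.86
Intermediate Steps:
S = 17797/15666 (S = -35594/(7*(-4476)) = -35594*(-1)/(7*4476) = -1/7*(-17797/2238) = 17797/15666 ≈ 1.1360)
y(N, I) = 3 + N (y(N, I) = N + 3 = 3 + N)
T(y(-4, -12), -192) + S = ((3 - 4) - 192) + 17797/15666 = (-1 - 192) + 17797/15666 = -193 + 17797/15666 = -3005741/15666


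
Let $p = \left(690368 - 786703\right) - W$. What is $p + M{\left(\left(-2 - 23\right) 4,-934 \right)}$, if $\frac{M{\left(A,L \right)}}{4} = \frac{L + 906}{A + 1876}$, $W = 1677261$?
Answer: $- \frac{196869163}{111} \approx -1.7736 \cdot 10^{6}$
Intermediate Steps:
$M{\left(A,L \right)} = \frac{4 \left(906 + L\right)}{1876 + A}$ ($M{\left(A,L \right)} = 4 \frac{L + 906}{A + 1876} = 4 \frac{906 + L}{1876 + A} = \frac{4 \left(906 + L\right)}{1876 + A}$)
$p = -1773596$ ($p = \left(690368 - 786703\right) - 1677261 = -96335 - 1677261 = -1773596$)
$p + M{\left(\left(-2 - 23\right) 4,-934 \right)} = -1773596 + \frac{4 \left(906 - 934\right)}{1876 + \left(-2 - 23\right) 4} = -1773596 + 4 \frac{1}{1876 - 100} \left(-28\right) = -1773596 + 4 \cdot \frac{1}{1776} \left(-28\right) = -1773596 - \frac{7}{111} = - \frac{196869163}{111}$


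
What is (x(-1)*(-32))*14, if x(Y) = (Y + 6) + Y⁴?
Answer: -2688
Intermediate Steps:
x(Y) = 6 + Y + Y⁴ (x(Y) = (6 + Y) + Y⁴ = 6 + Y + Y⁴)
(x(-1)*(-32))*14 = ((6 - 1 + (-1)⁴)*(-32))*14 = ((6 - 1 + 1)*(-32))*14 = (6*(-32))*14 = -192*14 = -2688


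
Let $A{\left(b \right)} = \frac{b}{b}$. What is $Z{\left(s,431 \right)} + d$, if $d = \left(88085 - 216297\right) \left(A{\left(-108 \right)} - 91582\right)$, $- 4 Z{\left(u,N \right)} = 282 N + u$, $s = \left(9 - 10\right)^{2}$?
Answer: $\frac{46967011145}{4} \approx 1.1742 \cdot 10^{10}$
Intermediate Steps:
$s = 1$ ($s = \left(-1\right)^{2} = 1$)
$Z{\left(u,N \right)} = - \frac{141 N}{2} - \frac{u}{4}$ ($Z{\left(u,N \right)} = - \frac{282 N + u}{4} = - \frac{u + 282 N}{4} = - \frac{141 N}{2} - \frac{u}{4}$)
$A{\left(b \right)} = 1$
$d = 11741783172$ ($d = \left(88085 - 216297\right) \left(1 - 91582\right) = \left(-128212\right) \left(-91581\right) = 11741783172$)
$Z{\left(s,431 \right)} + d = \left(\left(- \frac{141}{2}\right) 431 - \frac{1}{4}\right) + 11741783172 = \left(- \frac{60771}{2} - \frac{1}{4}\right) + 11741783172 = - \frac{121543}{4} + 11741783172 = \frac{46967011145}{4}$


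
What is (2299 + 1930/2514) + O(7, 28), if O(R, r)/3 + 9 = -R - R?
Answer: 2804075/1257 ≈ 2230.8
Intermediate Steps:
O(R, r) = -27 - 6*R (O(R, r) = -27 + 3*(-R - R) = -27 + 3*(-2*R) = -27 - 6*R)
(2299 + 1930/2514) + O(7, 28) = (2299 + 1930/2514) + (-27 - 6*7) = (2299 + 1930*(1/2514)) + (-27 - 42) = (2299 + 965/1257) - 69 = 2890808/1257 - 69 = 2804075/1257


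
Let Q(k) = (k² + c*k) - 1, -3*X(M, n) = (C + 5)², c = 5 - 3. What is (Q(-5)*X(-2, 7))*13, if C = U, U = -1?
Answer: -2912/3 ≈ -970.67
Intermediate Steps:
c = 2
C = -1
X(M, n) = -16/3 (X(M, n) = -(-1 + 5)²/3 = -⅓*4² = -⅓*16 = -16/3)
Q(k) = -1 + k² + 2*k (Q(k) = (k² + 2*k) - 1 = -1 + k² + 2*k)
(Q(-5)*X(-2, 7))*13 = ((-1 + (-5)² + 2*(-5))*(-16/3))*13 = ((-1 + 25 - 10)*(-16/3))*13 = (14*(-16/3))*13 = -224/3*13 = -2912/3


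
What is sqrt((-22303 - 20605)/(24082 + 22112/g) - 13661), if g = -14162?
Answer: I*sqrt(1226061062389859691)/9472977 ≈ 116.89*I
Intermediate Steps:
sqrt((-22303 - 20605)/(24082 + 22112/g) - 13661) = sqrt((-22303 - 20605)/(24082 + 22112/(-14162)) - 13661) = sqrt(-42908/(24082 + 22112*(-1/14162)) - 13661) = sqrt(-42908/(24082 - 11056/7081) - 13661) = sqrt(-42908/170513586/7081 - 13661) = sqrt(-42908*7081/170513586 - 13661) = sqrt(-151915774/85256793 - 13661) = sqrt(-1164844964947/85256793) = I*sqrt(1226061062389859691)/9472977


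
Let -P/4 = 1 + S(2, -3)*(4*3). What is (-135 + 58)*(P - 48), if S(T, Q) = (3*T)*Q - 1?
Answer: -66220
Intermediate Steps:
S(T, Q) = -1 + 3*Q*T (S(T, Q) = 3*Q*T - 1 = -1 + 3*Q*T)
P = 908 (P = -4*(1 + (-1 + 3*(-3)*2)*(4*3)) = -4*(1 + (-1 - 18)*12) = -4*(1 - 19*12) = -4*(1 - 228) = -4*(-227) = 908)
(-135 + 58)*(P - 48) = (-135 + 58)*(908 - 48) = -77*860 = -66220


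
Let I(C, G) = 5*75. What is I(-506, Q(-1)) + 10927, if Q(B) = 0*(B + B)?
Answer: 11302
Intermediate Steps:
Q(B) = 0 (Q(B) = 0*(2*B) = 0)
I(C, G) = 375
I(-506, Q(-1)) + 10927 = 375 + 10927 = 11302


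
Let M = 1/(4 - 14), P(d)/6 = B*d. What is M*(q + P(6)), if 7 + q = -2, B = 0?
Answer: 9/10 ≈ 0.90000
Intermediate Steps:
P(d) = 0 (P(d) = 6*(0*d) = 6*0 = 0)
q = -9 (q = -7 - 2 = -9)
M = -1/10 (M = 1/(-10) = -1/10 ≈ -0.10000)
M*(q + P(6)) = -(-9 + 0)/10 = -1/10*(-9) = 9/10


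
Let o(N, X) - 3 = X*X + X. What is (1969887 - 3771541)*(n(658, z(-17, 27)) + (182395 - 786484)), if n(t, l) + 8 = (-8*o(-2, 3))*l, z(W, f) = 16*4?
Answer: 1102210479158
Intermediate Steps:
o(N, X) = 3 + X + X**2 (o(N, X) = 3 + (X*X + X) = 3 + (X**2 + X) = 3 + (X + X**2) = 3 + X + X**2)
z(W, f) = 64
n(t, l) = -8 - 120*l (n(t, l) = -8 + (-8*(3 + 3 + 3**2))*l = -8 + (-8*(3 + 3 + 9))*l = -8 + (-8*15)*l = -8 - 120*l)
(1969887 - 3771541)*(n(658, z(-17, 27)) + (182395 - 786484)) = (1969887 - 3771541)*((-8 - 120*64) + (182395 - 786484)) = -1801654*((-8 - 7680) - 604089) = -1801654*(-7688 - 604089) = -1801654*(-611777) = 1102210479158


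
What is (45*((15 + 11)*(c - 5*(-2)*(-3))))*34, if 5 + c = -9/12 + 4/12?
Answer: -1408875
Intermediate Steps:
c = -65/12 (c = -5 + (-9/12 + 4/12) = -5 + (-9*1/12 + 4*(1/12)) = -5 + (-¾ + ⅓) = -5 - 5/12 = -65/12 ≈ -5.4167)
(45*((15 + 11)*(c - 5*(-2)*(-3))))*34 = (45*((15 + 11)*(-65/12 - 5*(-2)*(-3))))*34 = (45*(26*(-65/12 + 10*(-3))))*34 = (45*(26*(-65/12 - 30)))*34 = (45*(26*(-425/12)))*34 = (45*(-5525/6))*34 = -82875/2*34 = -1408875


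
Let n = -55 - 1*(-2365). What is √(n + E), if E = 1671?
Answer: √3981 ≈ 63.095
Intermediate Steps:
n = 2310 (n = -55 + 2365 = 2310)
√(n + E) = √(2310 + 1671) = √3981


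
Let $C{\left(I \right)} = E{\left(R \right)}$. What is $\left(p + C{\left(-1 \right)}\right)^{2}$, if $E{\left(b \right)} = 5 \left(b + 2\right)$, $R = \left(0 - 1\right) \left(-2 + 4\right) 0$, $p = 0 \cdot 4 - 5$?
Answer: $25$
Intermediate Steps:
$p = -5$ ($p = 0 - 5 = -5$)
$R = 0$ ($R = \left(-1\right) 2 \cdot 0 = \left(-2\right) 0 = 0$)
$E{\left(b \right)} = 10 + 5 b$ ($E{\left(b \right)} = 5 \left(2 + b\right) = 10 + 5 b$)
$C{\left(I \right)} = 10$ ($C{\left(I \right)} = 10 + 5 \cdot 0 = 10 + 0 = 10$)
$\left(p + C{\left(-1 \right)}\right)^{2} = \left(-5 + 10\right)^{2} = 5^{2} = 25$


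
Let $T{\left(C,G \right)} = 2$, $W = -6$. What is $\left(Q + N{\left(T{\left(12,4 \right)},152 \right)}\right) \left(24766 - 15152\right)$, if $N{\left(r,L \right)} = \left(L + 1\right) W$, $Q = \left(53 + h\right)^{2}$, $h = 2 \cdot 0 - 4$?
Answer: $14257562$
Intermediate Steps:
$h = -4$ ($h = 0 - 4 = -4$)
$Q = 2401$ ($Q = \left(53 - 4\right)^{2} = 49^{2} = 2401$)
$N{\left(r,L \right)} = -6 - 6 L$ ($N{\left(r,L \right)} = \left(L + 1\right) \left(-6\right) = \left(1 + L\right) \left(-6\right) = -6 - 6 L$)
$\left(Q + N{\left(T{\left(12,4 \right)},152 \right)}\right) \left(24766 - 15152\right) = \left(2401 - 918\right) \left(24766 - 15152\right) = \left(2401 - 918\right) 9614 = 1483 \cdot 9614 = 14257562$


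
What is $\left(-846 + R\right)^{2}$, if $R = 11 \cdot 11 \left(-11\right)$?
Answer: $4739329$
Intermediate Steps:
$R = -1331$ ($R = 121 \left(-11\right) = -1331$)
$\left(-846 + R\right)^{2} = \left(-846 - 1331\right)^{2} = \left(-2177\right)^{2} = 4739329$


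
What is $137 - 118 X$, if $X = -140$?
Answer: $16657$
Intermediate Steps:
$137 - 118 X = 137 - -16520 = 137 + 16520 = 16657$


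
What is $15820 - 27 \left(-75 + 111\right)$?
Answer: $14848$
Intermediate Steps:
$15820 - 27 \left(-75 + 111\right) = 15820 - 27 \cdot 36 = 15820 - 972 = 14848$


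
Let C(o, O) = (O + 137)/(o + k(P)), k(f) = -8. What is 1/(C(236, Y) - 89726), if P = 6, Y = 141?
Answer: -114/10228625 ≈ -1.1145e-5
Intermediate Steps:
C(o, O) = (137 + O)/(-8 + o) (C(o, O) = (O + 137)/(o - 8) = (137 + O)/(-8 + o))
1/(C(236, Y) - 89726) = 1/((137 + 141)/(-8 + 236) - 89726) = 1/(278/228 - 89726) = 1/((1/228)*278 - 89726) = 1/(139/114 - 89726) = 1/(-10228625/114) = -114/10228625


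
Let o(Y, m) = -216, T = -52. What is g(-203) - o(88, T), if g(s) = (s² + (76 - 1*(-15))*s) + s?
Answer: 22749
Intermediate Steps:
g(s) = s² + 92*s (g(s) = (s² + (76 + 15)*s) + s = (s² + 91*s) + s = s² + 92*s)
g(-203) - o(88, T) = -203*(92 - 203) - 1*(-216) = -203*(-111) + 216 = 22533 + 216 = 22749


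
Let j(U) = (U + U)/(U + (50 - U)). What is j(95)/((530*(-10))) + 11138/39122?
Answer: 147206841/518366500 ≈ 0.28398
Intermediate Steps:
j(U) = U/25 (j(U) = (2*U)/50 = (2*U)*(1/50) = U/25)
j(95)/((530*(-10))) + 11138/39122 = ((1/25)*95)/((530*(-10))) + 11138/39122 = (19/5)/(-5300) + 11138*(1/39122) = (19/5)*(-1/5300) + 5569/19561 = -19/26500 + 5569/19561 = 147206841/518366500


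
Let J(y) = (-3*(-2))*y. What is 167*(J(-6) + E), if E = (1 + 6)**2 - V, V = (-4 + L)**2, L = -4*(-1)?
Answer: 2171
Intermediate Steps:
J(y) = 6*y
L = 4
V = 0 (V = (-4 + 4)**2 = 0**2 = 0)
E = 49 (E = (1 + 6)**2 - 1*0 = 7**2 + 0 = 49 + 0 = 49)
167*(J(-6) + E) = 167*(6*(-6) + 49) = 167*(-36 + 49) = 167*13 = 2171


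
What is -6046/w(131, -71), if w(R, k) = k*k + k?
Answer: -3023/2485 ≈ -1.2165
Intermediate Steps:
w(R, k) = k + k**2 (w(R, k) = k**2 + k = k + k**2)
-6046/w(131, -71) = -6046*(-1/(71*(1 - 71))) = -6046/((-71*(-70))) = -6046/4970 = -6046*1/4970 = -3023/2485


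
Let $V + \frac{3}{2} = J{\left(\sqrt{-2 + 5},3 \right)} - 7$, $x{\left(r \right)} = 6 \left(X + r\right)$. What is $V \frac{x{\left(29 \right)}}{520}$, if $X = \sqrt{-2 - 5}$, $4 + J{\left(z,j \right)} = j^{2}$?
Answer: $- \frac{609}{520} - \frac{21 i \sqrt{7}}{520} \approx -1.1712 - 0.10685 i$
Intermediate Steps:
$J{\left(z,j \right)} = -4 + j^{2}$
$X = i \sqrt{7}$ ($X = \sqrt{-7} = i \sqrt{7} \approx 2.6458 i$)
$x{\left(r \right)} = 6 r + 6 i \sqrt{7}$ ($x{\left(r \right)} = 6 \left(i \sqrt{7} + r\right) = 6 \left(r + i \sqrt{7}\right) = 6 r + 6 i \sqrt{7}$)
$V = - \frac{7}{2}$ ($V = - \frac{3}{2} - \left(11 - 9\right) = - \frac{3}{2} + \left(\left(-4 + 9\right) - 7\right) = - \frac{3}{2} + \left(5 - 7\right) = - \frac{3}{2} - 2 = - \frac{7}{2} \approx -3.5$)
$V \frac{x{\left(29 \right)}}{520} = - \frac{7 \frac{6 \cdot 29 + 6 i \sqrt{7}}{520}}{2} = - \frac{7 \left(174 + 6 i \sqrt{7}\right) \frac{1}{520}}{2} = - \frac{7 \left(\frac{87}{260} + \frac{3 i \sqrt{7}}{260}\right)}{2} = - \frac{609}{520} - \frac{21 i \sqrt{7}}{520}$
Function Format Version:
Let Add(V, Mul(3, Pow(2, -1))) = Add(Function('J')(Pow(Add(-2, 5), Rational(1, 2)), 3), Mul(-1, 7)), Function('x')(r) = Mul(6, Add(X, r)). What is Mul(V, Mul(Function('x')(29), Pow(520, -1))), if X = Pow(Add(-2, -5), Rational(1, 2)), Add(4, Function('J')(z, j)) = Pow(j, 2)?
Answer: Add(Rational(-609, 520), Mul(Rational(-21, 520), I, Pow(7, Rational(1, 2)))) ≈ Add(-1.1712, Mul(-0.10685, I))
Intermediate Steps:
Function('J')(z, j) = Add(-4, Pow(j, 2))
X = Mul(I, Pow(7, Rational(1, 2))) (X = Pow(-7, Rational(1, 2)) = Mul(I, Pow(7, Rational(1, 2))) ≈ Mul(2.6458, I))
Function('x')(r) = Add(Mul(6, r), Mul(6, I, Pow(7, Rational(1, 2)))) (Function('x')(r) = Mul(6, Add(Mul(I, Pow(7, Rational(1, 2))), r)) = Mul(6, Add(r, Mul(I, Pow(7, Rational(1, 2))))) = Add(Mul(6, r), Mul(6, I, Pow(7, Rational(1, 2)))))
V = Rational(-7, 2) (V = Add(Rational(-3, 2), Add(Add(-4, Pow(3, 2)), Mul(-1, 7))) = Add(Rational(-3, 2), Add(Add(-4, 9), -7)) = Add(Rational(-3, 2), Add(5, -7)) = Add(Rational(-3, 2), -2) = Rational(-7, 2) ≈ -3.5000)
Mul(V, Mul(Function('x')(29), Pow(520, -1))) = Mul(Rational(-7, 2), Mul(Add(Mul(6, 29), Mul(6, I, Pow(7, Rational(1, 2)))), Pow(520, -1))) = Mul(Rational(-7, 2), Mul(Add(174, Mul(6, I, Pow(7, Rational(1, 2)))), Rational(1, 520))) = Mul(Rational(-7, 2), Add(Rational(87, 260), Mul(Rational(3, 260), I, Pow(7, Rational(1, 2))))) = Add(Rational(-609, 520), Mul(Rational(-21, 520), I, Pow(7, Rational(1, 2))))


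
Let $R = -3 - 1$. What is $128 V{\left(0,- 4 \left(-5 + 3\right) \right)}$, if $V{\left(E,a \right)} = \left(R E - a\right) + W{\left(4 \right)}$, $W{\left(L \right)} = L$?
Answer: $-512$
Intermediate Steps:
$R = -4$
$V{\left(E,a \right)} = 4 - a - 4 E$ ($V{\left(E,a \right)} = \left(- 4 E - a\right) + 4 = \left(- a - 4 E\right) + 4 = 4 - a - 4 E$)
$128 V{\left(0,- 4 \left(-5 + 3\right) \right)} = 128 \left(4 - - 4 \left(-5 + 3\right) - 0\right) = 128 \left(4 - \left(-4\right) \left(-2\right) + 0\right) = 128 \left(4 - 8 + 0\right) = 128 \left(-4\right) = -512$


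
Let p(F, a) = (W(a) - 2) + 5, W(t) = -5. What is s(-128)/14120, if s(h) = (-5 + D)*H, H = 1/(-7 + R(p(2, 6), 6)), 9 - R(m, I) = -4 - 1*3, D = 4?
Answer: -1/127080 ≈ -7.8691e-6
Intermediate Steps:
p(F, a) = -2 (p(F, a) = (-5 - 2) + 5 = -7 + 5 = -2)
R(m, I) = 16 (R(m, I) = 9 - (-4 - 1*3) = 9 - (-4 - 3) = 9 - 1*(-7) = 9 + 7 = 16)
H = ⅑ (H = 1/(-7 + 16) = 1/9 = ⅑ ≈ 0.11111)
s(h) = -⅑ (s(h) = (-5 + 4)*(⅑) = -1*⅑ = -⅑)
s(-128)/14120 = -⅑/14120 = -⅑*1/14120 = -1/127080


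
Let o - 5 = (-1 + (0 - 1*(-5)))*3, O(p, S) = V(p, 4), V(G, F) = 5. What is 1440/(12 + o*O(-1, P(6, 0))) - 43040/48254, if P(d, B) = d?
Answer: 32655440/2340319 ≈ 13.953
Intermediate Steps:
O(p, S) = 5
o = 17 (o = 5 + (-1 + (0 - 1*(-5)))*3 = 5 + (-1 + (0 + 5))*3 = 5 + (-1 + 5)*3 = 5 + 4*3 = 5 + 12 = 17)
1440/(12 + o*O(-1, P(6, 0))) - 43040/48254 = 1440/(12 + 17*5) - 43040/48254 = 1440/(12 + 85) - 43040*1/48254 = 1440/97 - 21520/24127 = 32655440/2340319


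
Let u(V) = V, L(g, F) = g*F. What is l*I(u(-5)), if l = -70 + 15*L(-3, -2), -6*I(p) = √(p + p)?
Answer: -10*I*√10/3 ≈ -10.541*I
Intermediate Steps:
L(g, F) = F*g
I(p) = -√2*√p/6 (I(p) = -√(p + p)/6 = -√2*√p/6)
l = 20 (l = -70 + 15*(-2*(-3)) = -70 + 15*6 = -70 + 90 = 20)
l*I(u(-5)) = 20*(-√2*√(-5)/6) = 20*(-√2*I*√5/6) = 20*(-I*√10/6) = -10*I*√10/3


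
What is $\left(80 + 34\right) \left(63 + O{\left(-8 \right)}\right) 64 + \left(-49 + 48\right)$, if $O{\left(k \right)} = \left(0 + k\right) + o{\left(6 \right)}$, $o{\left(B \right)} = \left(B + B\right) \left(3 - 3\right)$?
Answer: $401279$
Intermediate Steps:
$o{\left(B \right)} = 0$ ($o{\left(B \right)} = 2 B 0 = 0$)
$O{\left(k \right)} = k$ ($O{\left(k \right)} = \left(0 + k\right) + 0 = k + 0 = k$)
$\left(80 + 34\right) \left(63 + O{\left(-8 \right)}\right) 64 + \left(-49 + 48\right) = \left(80 + 34\right) \left(63 - 8\right) 64 + \left(-49 + 48\right) = 114 \cdot 55 \cdot 64 - 1 = 6270 \cdot 64 - 1 = 401280 - 1 = 401279$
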